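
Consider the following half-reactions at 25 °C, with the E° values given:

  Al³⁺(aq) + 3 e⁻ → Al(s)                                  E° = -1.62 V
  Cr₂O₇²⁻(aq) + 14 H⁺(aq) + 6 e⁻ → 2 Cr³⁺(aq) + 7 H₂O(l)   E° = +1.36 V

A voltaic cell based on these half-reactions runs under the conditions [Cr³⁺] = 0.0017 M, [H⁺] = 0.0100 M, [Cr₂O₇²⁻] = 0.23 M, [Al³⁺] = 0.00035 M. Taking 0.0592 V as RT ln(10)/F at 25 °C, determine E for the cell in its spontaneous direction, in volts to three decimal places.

+2.820 V

Cr₂O₇²⁻/Cr³⁺ is the cathode (higher E°), Al³⁺/Al the anode: E°cell = +1.36 − (-1.62) = +2.98 V, n = 6.
Overall: Cr₂O₇²⁻(aq) + 14 H⁺(aq) + 2 Al(s) → 2 Cr³⁺(aq) + 7 H₂O(l) + 2 Al³⁺(aq)
Q = [Cr³⁺]^2·[Al³⁺]^2 / ([Cr₂O₇²⁻]·[H⁺]^14); log Q = 16.187.
E = E° − (0.0592/n) log Q = +2.98 − (0.0592/6)(16.187) = +2.820 V.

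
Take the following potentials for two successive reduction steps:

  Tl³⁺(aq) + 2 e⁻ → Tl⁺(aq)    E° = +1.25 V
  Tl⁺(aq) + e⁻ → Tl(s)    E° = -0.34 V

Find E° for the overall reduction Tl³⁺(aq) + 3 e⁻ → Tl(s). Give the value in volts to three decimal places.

+0.720 V

Standard free energies of sequential steps add: ΔG°₃ = ΔG°₁ + ΔG°₂, so n₃E°₃ = n₁E°₁ + n₂E°₂.
E°₃ = (2×+1.25 + 1×-0.34) / 3 = (+2.160) / 3 = +0.720 V.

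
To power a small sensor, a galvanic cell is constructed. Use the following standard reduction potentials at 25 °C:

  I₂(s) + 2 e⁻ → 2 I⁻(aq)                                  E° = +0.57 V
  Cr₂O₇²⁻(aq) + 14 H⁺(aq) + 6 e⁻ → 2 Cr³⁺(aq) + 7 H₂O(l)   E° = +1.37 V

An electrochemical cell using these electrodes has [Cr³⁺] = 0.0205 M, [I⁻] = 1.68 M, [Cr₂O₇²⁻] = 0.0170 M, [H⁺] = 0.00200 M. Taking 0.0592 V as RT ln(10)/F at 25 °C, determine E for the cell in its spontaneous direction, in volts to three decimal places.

Cr₂O₇²⁻/Cr³⁺ is the cathode (higher E°), I₂/I⁻ the anode: E°cell = +1.37 − (+0.57) = +0.80 V, n = 6.
Overall: Cr₂O₇²⁻(aq) + 14 H⁺(aq) + 6 I⁻(aq) → 2 Cr³⁺(aq) + 7 H₂O(l) + 3 I₂(s)
Q = [Cr³⁺]^2 / ([Cr₂O₇²⁻]·[H⁺]^14·[I⁻]^6); log Q = 34.827.
E = E° − (0.0592/n) log Q = +0.80 − (0.0592/6)(34.827) = +0.456 V.

+0.456 V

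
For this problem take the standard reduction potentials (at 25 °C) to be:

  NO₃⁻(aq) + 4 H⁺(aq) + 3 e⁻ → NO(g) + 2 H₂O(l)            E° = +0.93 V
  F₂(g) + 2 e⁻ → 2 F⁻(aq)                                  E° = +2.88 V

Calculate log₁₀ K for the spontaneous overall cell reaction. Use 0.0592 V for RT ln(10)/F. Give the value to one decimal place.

197.6

Cathode: F₂/F⁻; anode: NO₃⁻/NO. E°cell = +1.95 V, n = 6.
log K = nE°cell / 0.0592 = (6)(+1.95) / 0.0592 = 197.6.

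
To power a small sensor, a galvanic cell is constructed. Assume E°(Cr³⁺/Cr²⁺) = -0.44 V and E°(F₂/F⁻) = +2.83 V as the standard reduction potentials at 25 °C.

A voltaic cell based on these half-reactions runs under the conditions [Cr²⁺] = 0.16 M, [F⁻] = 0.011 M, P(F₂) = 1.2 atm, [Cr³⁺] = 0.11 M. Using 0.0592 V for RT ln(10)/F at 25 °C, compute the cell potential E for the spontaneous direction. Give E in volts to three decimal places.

F₂/F⁻ is the cathode (higher E°), Cr³⁺/Cr²⁺ the anode: E°cell = +2.83 − (-0.44) = +3.27 V, n = 2.
Overall: F₂(g) + 2 Cr²⁺(aq) → 2 F⁻(aq) + 2 Cr³⁺(aq)
Q = [F⁻]^2·[Cr³⁺]^2 / (P(F₂)·[Cr²⁺]^2); log Q = -4.322.
E = E° − (0.0592/n) log Q = +3.27 − (0.0592/2)(-4.322) = +3.398 V.

+3.398 V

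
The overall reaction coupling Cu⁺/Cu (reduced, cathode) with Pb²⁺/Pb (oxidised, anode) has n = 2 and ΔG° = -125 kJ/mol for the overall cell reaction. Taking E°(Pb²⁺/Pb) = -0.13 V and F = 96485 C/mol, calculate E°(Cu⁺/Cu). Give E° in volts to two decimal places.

+0.52 V

E°cell = −ΔG°/(nF) = −(-125×10³)/((2)(96485)) = +0.648 V.
Since Cu⁺/Cu is the cathode and Pb²⁺/Pb the anode, E°cell = E°(Cu⁺/Cu) − E°(Pb²⁺/Pb).
So E°(Cu⁺/Cu) = E°cell + E°(Pb²⁺/Pb) = +0.648 + (-0.13) = +0.52 V.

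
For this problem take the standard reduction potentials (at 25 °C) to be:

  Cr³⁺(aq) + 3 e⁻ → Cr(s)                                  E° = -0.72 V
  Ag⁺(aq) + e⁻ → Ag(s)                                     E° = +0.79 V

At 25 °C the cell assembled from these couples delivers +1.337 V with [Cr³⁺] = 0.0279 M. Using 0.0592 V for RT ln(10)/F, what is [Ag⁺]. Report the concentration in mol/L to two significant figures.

0.00036 M

Ag⁺/Ag is the cathode, Cr³⁺/Cr the anode: E°cell = +1.51 V, n = 3.
Overall reaction: 3 Ag⁺(aq) + Cr(s) → 3 Ag(s) + Cr³⁺(aq); Q = [Cr³⁺]^1/[Ag⁺]^3.
From E = E° − (0.0592/n) log Q: log Q = (E° − E)·n/0.0592 = (+1.51 − (+1.337))·3/0.0592 = 8.7669.
So 3·log[Ag⁺] = 1·log(0.0279) − log Q = -1.5544 − (8.7669) = -10.3213; log[Ag⁺] = -10.3213 / 3 = -3.4404; [Ag⁺] = 10^(-3.4404) ≈ 0.00036 M.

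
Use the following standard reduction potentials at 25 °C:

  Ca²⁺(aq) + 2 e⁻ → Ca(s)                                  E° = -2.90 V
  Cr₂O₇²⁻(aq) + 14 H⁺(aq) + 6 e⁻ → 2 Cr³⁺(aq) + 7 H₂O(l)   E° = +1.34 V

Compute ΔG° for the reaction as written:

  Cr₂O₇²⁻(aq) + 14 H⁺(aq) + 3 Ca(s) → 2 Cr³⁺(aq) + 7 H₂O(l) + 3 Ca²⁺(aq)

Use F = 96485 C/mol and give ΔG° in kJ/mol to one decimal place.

-2454.6 kJ/mol

As written, Cr₂O₇²⁻/Cr³⁺ is reduced (cathode) and Ca²⁺/Ca is oxidised (anode), so E°cell = (+1.34) − (-2.90) = +4.24 V.
Balancing electrons gives n = 6.
ΔG° = −nFE° = −(6)(96485)(+4.24) = -2,454,578 J = -2454.6 kJ/mol.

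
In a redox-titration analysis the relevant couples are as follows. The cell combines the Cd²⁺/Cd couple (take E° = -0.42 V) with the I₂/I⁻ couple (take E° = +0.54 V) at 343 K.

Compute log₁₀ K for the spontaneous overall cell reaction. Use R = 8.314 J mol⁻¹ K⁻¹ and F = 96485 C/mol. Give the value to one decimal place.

28.2

Cathode: I₂/I⁻; anode: Cd²⁺/Cd. E°cell = (+0.54) − (-0.42) = +0.96 V, with n = 2.
ΔG° = −nFE° = −RT ln K, so ln K = nFE°/(RT) = (2)(96485)(+0.96) / ((8.314)(343)) = 64.962.
log₁₀ K = 64.962 / ln 10 = 28.2.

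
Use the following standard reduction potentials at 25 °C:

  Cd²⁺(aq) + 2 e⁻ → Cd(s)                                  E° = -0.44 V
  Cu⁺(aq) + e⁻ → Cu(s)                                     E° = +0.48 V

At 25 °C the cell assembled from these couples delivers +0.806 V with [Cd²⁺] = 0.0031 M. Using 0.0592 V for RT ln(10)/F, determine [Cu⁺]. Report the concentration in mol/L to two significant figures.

0.00066 M

Cu⁺/Cu is the cathode, Cd²⁺/Cd the anode: E°cell = +0.92 V, n = 2.
Overall reaction: 2 Cu⁺(aq) + Cd(s) → 2 Cu(s) + Cd²⁺(aq); Q = [Cd²⁺]^1/[Cu⁺]^2.
From E = E° − (0.0592/n) log Q: log Q = (E° − E)·n/0.0592 = (+0.92 − (+0.806))·2/0.0592 = 3.8514.
So 2·log[Cu⁺] = 1·log(0.0031) − log Q = -2.5086 − (3.8514) = -6.3600; log[Cu⁺] = -6.3600 / 2 = -3.1800; [Cu⁺] = 10^(-3.1800) ≈ 0.00066 M.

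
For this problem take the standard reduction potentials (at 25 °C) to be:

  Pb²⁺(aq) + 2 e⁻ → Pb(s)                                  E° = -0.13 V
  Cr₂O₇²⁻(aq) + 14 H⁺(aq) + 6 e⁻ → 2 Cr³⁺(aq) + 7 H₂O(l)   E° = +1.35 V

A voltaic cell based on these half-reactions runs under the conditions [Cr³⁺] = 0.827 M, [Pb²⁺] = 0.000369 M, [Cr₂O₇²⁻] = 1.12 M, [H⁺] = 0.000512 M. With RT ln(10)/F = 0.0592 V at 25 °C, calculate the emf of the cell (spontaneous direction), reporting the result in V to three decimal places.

+1.129 V

Cr₂O₇²⁻/Cr³⁺ is the cathode (higher E°), Pb²⁺/Pb the anode: E°cell = +1.35 − (-0.13) = +1.48 V, n = 6.
Overall: Cr₂O₇²⁻(aq) + 14 H⁺(aq) + 3 Pb(s) → 2 Cr³⁺(aq) + 7 H₂O(l) + 3 Pb²⁺(aq)
Q = [Cr³⁺]^2·[Pb²⁺]^3 / ([Cr₂O₇²⁻]·[H⁺]^14); log Q = 35.557.
E = E° − (0.0592/n) log Q = +1.48 − (0.0592/6)(35.557) = +1.129 V.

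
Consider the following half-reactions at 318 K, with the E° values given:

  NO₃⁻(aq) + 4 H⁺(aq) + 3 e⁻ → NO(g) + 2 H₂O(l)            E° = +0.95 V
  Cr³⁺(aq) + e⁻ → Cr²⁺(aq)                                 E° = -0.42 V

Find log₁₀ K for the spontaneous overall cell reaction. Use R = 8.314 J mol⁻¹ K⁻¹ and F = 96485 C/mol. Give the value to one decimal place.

Cathode: NO₃⁻/NO; anode: Cr³⁺/Cr²⁺. E°cell = (+0.95) − (-0.42) = +1.37 V, with n = 3.
ΔG° = −nFE° = −RT ln K, so ln K = nFE°/(RT) = (3)(96485)(+1.37) / ((8.314)(318)) = 149.991.
log₁₀ K = 149.991 / ln 10 = 65.1.

65.1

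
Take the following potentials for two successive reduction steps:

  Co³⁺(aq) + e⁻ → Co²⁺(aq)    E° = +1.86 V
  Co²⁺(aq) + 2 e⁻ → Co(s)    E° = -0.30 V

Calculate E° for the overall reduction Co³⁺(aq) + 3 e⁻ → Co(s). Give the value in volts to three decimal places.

Adding the free-energy changes (−nFE°) of the two steps gives −n₃FE°₃ = −n₁FE°₁ − n₂FE°₂.
E°₃ = (1×+1.86 + 2×-0.30) / 3 = (+1.260) / 3 = +0.420 V.
E° values themselves are not directly additive — weighting by electron count is essential.

+0.420 V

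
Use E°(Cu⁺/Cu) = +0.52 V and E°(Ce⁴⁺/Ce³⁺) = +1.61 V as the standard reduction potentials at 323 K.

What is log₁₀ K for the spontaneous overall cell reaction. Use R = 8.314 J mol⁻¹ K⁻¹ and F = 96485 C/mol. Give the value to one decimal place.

17.0

Cathode: Ce⁴⁺/Ce³⁺; anode: Cu⁺/Cu. E°cell = (+1.61) − (+0.52) = +1.09 V, with n = 1.
ΔG° = −nFE° = −RT ln K, so ln K = nFE°/(RT) = (1)(96485)(+1.09) / ((8.314)(323)) = 39.163.
log₁₀ K = 39.163 / ln 10 = 17.0.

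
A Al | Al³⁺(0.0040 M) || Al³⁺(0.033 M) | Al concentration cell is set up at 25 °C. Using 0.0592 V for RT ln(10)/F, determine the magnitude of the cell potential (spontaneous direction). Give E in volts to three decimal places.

+0.018 V

For a concentration cell E°cell = 0. The 0.033 M side is the cathode (reduction is favoured where [Al³⁺] is higher).
With n = 3, E = −(0.0592/3) log([Al³⁺]ₐₙ/[Al³⁺]꜀ₐₜ) = −(0.0592/3) log(0.004/0.033) = −(0.0592/3)(-0.916) = +0.018 V.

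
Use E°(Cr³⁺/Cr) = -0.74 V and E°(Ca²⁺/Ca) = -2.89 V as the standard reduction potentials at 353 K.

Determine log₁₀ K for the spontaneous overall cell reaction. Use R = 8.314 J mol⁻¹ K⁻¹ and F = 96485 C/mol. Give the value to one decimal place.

184.2

Cathode: Cr³⁺/Cr; anode: Ca²⁺/Ca. E°cell = (-0.74) − (-2.89) = +2.15 V, with n = 6.
ΔG° = −nFE° = −RT ln K, so ln K = nFE°/(RT) = (6)(96485)(+2.15) / ((8.314)(353)) = 424.097.
log₁₀ K = 424.097 / ln 10 = 184.2.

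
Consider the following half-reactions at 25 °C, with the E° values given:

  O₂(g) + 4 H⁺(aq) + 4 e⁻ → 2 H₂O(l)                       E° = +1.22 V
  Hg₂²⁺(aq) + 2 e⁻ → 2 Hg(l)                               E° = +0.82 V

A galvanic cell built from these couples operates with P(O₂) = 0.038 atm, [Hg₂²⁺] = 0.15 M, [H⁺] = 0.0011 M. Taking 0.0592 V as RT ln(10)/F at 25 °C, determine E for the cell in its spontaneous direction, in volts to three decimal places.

+0.228 V

O₂/H₂O is the cathode (higher E°), Hg₂²⁺/Hg the anode: E°cell = +1.22 − (+0.82) = +0.40 V, n = 4.
Overall: O₂(g) + 4 H⁺(aq) + 4 Hg(l) → 2 H₂O(l) + 2 Hg₂²⁺(aq)
Q = [Hg₂²⁺]^2 / (P(O₂)·[H⁺]^4); log Q = 11.607.
E = E° − (0.0592/n) log Q = +0.40 − (0.0592/4)(11.607) = +0.228 V.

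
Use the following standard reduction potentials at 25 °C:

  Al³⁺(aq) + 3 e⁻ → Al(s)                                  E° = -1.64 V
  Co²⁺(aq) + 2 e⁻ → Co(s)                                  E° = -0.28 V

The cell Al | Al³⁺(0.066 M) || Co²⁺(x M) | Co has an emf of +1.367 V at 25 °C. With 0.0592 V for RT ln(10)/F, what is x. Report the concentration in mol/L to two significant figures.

Co²⁺/Co is the cathode, Al³⁺/Al the anode: E°cell = +1.36 V, n = 6.
Overall reaction: 3 Co²⁺(aq) + 2 Al(s) → 3 Co(s) + 2 Al³⁺(aq); Q = [Al³⁺]^2/[Co²⁺]^3.
From E = E° − (0.0592/n) log Q: log Q = (E° − E)·n/0.0592 = (+1.36 − (+1.367))·6/0.0592 = -0.7095.
So 3·log[Co²⁺] = 2·log(0.066) − log Q = -2.3609 − (-0.7095) = -1.6514; log[Co²⁺] = -1.6514 / 3 = -0.5505; [Co²⁺] = 10^(-0.5505) ≈ 0.28 M.

0.28 M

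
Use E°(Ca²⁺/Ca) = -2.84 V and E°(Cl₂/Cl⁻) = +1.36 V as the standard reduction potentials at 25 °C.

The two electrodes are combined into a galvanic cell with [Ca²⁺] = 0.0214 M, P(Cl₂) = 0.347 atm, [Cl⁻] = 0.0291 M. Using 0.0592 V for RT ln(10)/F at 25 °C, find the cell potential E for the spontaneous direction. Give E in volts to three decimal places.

Cl₂/Cl⁻ is the cathode (higher E°), Ca²⁺/Ca the anode: E°cell = +1.36 − (-2.84) = +4.20 V, n = 2.
Overall: Cl₂(g) + Ca(s) → 2 Cl⁻(aq) + Ca²⁺(aq)
Q = [Cl⁻]^2·[Ca²⁺] / (P(Cl₂)); log Q = -4.282.
E = E° − (0.0592/n) log Q = +4.20 − (0.0592/2)(-4.282) = +4.327 V.

+4.327 V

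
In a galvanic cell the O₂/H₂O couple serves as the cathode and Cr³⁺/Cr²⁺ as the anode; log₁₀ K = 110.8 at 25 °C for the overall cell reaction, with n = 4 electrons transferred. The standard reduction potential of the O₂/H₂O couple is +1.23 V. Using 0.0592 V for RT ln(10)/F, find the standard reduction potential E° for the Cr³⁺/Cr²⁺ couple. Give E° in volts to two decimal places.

E°cell = (0.0592/n)·log K = (0.0592/4)(110.8) = +1.640 V.
Since O₂/H₂O is the cathode and Cr³⁺/Cr²⁺ the anode, E°cell = E°(O₂/H₂O) − E°(Cr³⁺/Cr²⁺).
So E°(Cr³⁺/Cr²⁺) = E°(O₂/H₂O) − E°cell = (+1.23) − (+1.640) = -0.41 V.

-0.41 V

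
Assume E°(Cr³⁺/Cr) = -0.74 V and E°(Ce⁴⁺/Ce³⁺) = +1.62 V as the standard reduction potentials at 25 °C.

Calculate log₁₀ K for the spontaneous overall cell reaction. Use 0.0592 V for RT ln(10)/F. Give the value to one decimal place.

119.6

Cathode: Ce⁴⁺/Ce³⁺; anode: Cr³⁺/Cr. E°cell = +2.36 V, n = 3.
log K = nE°cell / 0.0592 = (3)(+2.36) / 0.0592 = 119.6.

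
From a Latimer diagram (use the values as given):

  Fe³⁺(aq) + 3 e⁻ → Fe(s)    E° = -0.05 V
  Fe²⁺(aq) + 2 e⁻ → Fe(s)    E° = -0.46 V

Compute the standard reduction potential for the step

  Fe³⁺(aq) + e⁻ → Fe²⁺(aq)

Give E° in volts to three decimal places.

+0.770 V

Sequential free energies add, so n₃E°₃ = n₁E°₁ + n₂E°₂.
With n₃ = 3, and the known step contributing 2×(-0.46) V, the unknown satisfies 1·E° = 3×(-0.05) − 2×(-0.46) = +0.770.
E° = +0.770 / 1 = +0.770 V.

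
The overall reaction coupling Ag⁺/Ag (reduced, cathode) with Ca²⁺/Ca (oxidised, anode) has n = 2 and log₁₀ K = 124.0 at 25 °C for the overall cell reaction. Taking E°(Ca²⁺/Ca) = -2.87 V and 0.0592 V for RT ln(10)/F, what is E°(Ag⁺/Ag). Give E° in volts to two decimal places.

E°cell = (0.0592/n)·log K = (0.0592/2)(124.0) = +3.670 V.
Since Ag⁺/Ag is the cathode and Ca²⁺/Ca the anode, E°cell = E°(Ag⁺/Ag) − E°(Ca²⁺/Ca).
So E°(Ag⁺/Ag) = E°cell + E°(Ca²⁺/Ca) = +3.670 + (-2.87) = +0.80 V.

+0.80 V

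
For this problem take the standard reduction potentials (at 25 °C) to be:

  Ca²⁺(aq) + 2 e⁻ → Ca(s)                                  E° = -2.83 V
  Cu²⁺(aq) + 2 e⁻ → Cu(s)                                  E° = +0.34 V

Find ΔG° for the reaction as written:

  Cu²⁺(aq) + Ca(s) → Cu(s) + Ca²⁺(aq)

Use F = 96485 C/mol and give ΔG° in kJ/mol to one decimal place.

As written, Cu²⁺/Cu is reduced (cathode) and Ca²⁺/Ca is oxidised (anode), so E°cell = (+0.34) − (-2.83) = +3.17 V.
Balancing electrons gives n = 2.
ΔG° = −nFE° = −(2)(96485)(+3.17) = -611,715 J = -611.7 kJ/mol.

-611.7 kJ/mol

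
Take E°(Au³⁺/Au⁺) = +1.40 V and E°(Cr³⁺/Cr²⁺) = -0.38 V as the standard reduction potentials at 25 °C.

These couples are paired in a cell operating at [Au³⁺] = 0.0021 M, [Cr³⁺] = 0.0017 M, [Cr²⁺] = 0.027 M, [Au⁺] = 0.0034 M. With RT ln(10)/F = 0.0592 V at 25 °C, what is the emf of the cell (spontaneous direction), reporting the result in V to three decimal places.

Au³⁺/Au⁺ is the cathode (higher E°), Cr³⁺/Cr²⁺ the anode: E°cell = +1.40 − (-0.38) = +1.78 V, n = 2.
Overall: Au³⁺(aq) + 2 Cr²⁺(aq) → Au⁺(aq) + 2 Cr³⁺(aq)
Q = [Au⁺]·[Cr³⁺]^2 / ([Au³⁺]·[Cr²⁺]^2); log Q = -2.193.
E = E° − (0.0592/n) log Q = +1.78 − (0.0592/2)(-2.193) = +1.845 V.

+1.845 V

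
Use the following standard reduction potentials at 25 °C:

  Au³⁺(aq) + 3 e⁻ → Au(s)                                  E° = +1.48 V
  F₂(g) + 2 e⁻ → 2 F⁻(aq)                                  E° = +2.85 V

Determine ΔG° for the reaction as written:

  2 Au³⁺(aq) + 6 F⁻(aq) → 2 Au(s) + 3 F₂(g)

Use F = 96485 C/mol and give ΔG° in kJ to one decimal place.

+793.1 kJ

As written, Au³⁺/Au is reduced (cathode) and F₂/F⁻ is oxidised (anode), so E°cell = (+1.48) − (+2.85) = -1.37 V.
Balancing electrons gives n = 6.
ΔG° = −nFE° = −(6)(96485)(-1.37) = 793,107 J = +793.1 kJ.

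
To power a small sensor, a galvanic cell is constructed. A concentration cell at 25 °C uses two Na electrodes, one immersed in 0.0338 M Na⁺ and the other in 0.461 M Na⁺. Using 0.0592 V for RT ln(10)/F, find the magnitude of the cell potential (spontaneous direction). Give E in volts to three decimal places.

For a concentration cell E°cell = 0. The 0.461 M side is the cathode (reduction is favoured where [Na⁺] is higher).
With n = 1, E = −(0.0592/1) log([Na⁺]ₐₙ/[Na⁺]꜀ₐₜ) = −(0.0592/1) log(0.0338/0.461) = −(0.0592/1)(-1.135) = +0.067 V.

+0.067 V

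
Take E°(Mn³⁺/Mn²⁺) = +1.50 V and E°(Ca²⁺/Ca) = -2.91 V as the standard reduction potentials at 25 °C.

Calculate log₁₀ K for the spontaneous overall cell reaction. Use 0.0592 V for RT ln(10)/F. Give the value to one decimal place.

149.0

Cathode: Mn³⁺/Mn²⁺; anode: Ca²⁺/Ca. E°cell = +4.41 V, n = 2.
log K = nE°cell / 0.0592 = (2)(+4.41) / 0.0592 = 149.0.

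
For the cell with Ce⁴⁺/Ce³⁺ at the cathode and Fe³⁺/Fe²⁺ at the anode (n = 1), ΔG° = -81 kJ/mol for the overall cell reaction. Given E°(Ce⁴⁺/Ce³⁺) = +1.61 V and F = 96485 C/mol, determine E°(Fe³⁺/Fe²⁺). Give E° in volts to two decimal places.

E°cell = −ΔG°/(nF) = −(-81×10³)/((1)(96485)) = +0.840 V.
Since Ce⁴⁺/Ce³⁺ is the cathode and Fe³⁺/Fe²⁺ the anode, E°cell = E°(Ce⁴⁺/Ce³⁺) − E°(Fe³⁺/Fe²⁺).
So E°(Fe³⁺/Fe²⁺) = E°(Ce⁴⁺/Ce³⁺) − E°cell = (+1.61) − (+0.840) = +0.77 V.

+0.77 V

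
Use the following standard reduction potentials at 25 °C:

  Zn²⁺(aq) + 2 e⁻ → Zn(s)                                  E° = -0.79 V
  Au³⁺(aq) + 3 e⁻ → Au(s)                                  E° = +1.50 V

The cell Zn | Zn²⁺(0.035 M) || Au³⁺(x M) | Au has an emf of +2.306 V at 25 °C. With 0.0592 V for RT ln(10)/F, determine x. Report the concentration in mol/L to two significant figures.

Au³⁺/Au is the cathode, Zn²⁺/Zn the anode: E°cell = +2.29 V, n = 6.
Overall reaction: 2 Au³⁺(aq) + 3 Zn(s) → 2 Au(s) + 3 Zn²⁺(aq); Q = [Zn²⁺]^3/[Au³⁺]^2.
From E = E° − (0.0592/n) log Q: log Q = (E° − E)·n/0.0592 = (+2.29 − (+2.306))·6/0.0592 = -1.6216.
So 2·log[Au³⁺] = 3·log(0.035) − log Q = -4.3678 − (-1.6216) = -2.7462; log[Au³⁺] = -2.7462 / 2 = -1.3731; [Au³⁺] = 10^(-1.3731) ≈ 0.042 M.

0.042 M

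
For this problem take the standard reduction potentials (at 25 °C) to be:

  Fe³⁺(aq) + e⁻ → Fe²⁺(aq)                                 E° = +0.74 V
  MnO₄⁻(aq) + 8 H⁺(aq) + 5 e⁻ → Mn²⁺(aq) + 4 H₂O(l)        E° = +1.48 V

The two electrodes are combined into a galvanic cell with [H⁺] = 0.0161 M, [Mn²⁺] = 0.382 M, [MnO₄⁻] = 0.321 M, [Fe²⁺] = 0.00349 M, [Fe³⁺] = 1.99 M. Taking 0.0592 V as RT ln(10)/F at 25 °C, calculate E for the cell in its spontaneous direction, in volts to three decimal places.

+0.406 V

MnO₄⁻/Mn²⁺ is the cathode (higher E°), Fe³⁺/Fe²⁺ the anode: E°cell = +1.48 − (+0.74) = +0.74 V, n = 5.
Overall: MnO₄⁻(aq) + 8 H⁺(aq) + 5 Fe²⁺(aq) → Mn²⁺(aq) + 4 H₂O(l) + 5 Fe³⁺(aq)
Q = [Mn²⁺]·[Fe³⁺]^5 / ([MnO₄⁻]·[H⁺]^8·[Fe²⁺]^5); log Q = 28.201.
E = E° − (0.0592/n) log Q = +0.74 − (0.0592/5)(28.201) = +0.406 V.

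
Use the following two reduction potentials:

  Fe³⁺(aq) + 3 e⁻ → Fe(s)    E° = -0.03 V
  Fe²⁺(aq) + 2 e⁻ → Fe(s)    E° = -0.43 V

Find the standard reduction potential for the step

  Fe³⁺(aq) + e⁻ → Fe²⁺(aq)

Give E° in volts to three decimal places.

+0.770 V

Sequential free energies add, so n₃E°₃ = n₁E°₁ + n₂E°₂.
With n₃ = 3, and the known step contributing 2×(-0.43) V, the unknown satisfies 1·E° = 3×(-0.03) − 2×(-0.43) = +0.770.
E° = +0.770 / 1 = +0.770 V.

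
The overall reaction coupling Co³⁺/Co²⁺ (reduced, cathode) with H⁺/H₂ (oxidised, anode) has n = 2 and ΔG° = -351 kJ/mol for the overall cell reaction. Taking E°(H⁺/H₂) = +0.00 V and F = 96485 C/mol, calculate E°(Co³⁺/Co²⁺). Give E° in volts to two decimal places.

E°cell = −ΔG°/(nF) = −(-351×10³)/((2)(96485)) = +1.819 V.
Since Co³⁺/Co²⁺ is the cathode and H⁺/H₂ the anode, E°cell = E°(Co³⁺/Co²⁺) − E°(H⁺/H₂).
So E°(Co³⁺/Co²⁺) = E°cell + E°(H⁺/H₂) = +1.819 + (+0.00) = +1.82 V.

+1.82 V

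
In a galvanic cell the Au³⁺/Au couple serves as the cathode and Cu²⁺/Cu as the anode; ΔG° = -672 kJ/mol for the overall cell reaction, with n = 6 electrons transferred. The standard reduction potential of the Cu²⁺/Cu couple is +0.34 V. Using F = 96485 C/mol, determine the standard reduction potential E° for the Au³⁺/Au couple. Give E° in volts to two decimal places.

+1.50 V

E°cell = −ΔG°/(nF) = −(-672×10³)/((6)(96485)) = +1.161 V.
Since Au³⁺/Au is the cathode and Cu²⁺/Cu the anode, E°cell = E°(Au³⁺/Au) − E°(Cu²⁺/Cu).
So E°(Au³⁺/Au) = E°cell + E°(Cu²⁺/Cu) = +1.161 + (+0.34) = +1.50 V.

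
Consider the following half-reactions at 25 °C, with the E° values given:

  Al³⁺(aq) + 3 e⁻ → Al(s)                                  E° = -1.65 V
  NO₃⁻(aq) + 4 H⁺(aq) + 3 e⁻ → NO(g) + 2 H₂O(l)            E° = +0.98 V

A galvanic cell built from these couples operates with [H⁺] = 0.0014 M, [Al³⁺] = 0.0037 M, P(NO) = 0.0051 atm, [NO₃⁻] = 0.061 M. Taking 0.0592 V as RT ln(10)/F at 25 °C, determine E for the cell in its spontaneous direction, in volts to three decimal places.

NO₃⁻/NO is the cathode (higher E°), Al³⁺/Al the anode: E°cell = +0.98 − (-1.65) = +2.63 V, n = 3.
Overall: NO₃⁻(aq) + 4 H⁺(aq) + Al(s) → NO(g) + 2 H₂O(l) + Al³⁺(aq)
Q = P(NO)·[Al³⁺] / ([NO₃⁻]·[H⁺]^4); log Q = 7.906.
E = E° − (0.0592/n) log Q = +2.63 − (0.0592/3)(7.906) = +2.474 V.

+2.474 V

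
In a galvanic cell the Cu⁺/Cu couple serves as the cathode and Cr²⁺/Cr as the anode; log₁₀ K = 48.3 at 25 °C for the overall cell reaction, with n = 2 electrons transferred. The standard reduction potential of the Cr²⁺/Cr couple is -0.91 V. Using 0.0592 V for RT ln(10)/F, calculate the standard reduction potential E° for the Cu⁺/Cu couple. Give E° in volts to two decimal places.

+0.52 V

E°cell = (0.0592/n)·log K = (0.0592/2)(48.3) = +1.430 V.
Since Cu⁺/Cu is the cathode and Cr²⁺/Cr the anode, E°cell = E°(Cu⁺/Cu) − E°(Cr²⁺/Cr).
So E°(Cu⁺/Cu) = E°cell + E°(Cr²⁺/Cr) = +1.430 + (-0.91) = +0.52 V.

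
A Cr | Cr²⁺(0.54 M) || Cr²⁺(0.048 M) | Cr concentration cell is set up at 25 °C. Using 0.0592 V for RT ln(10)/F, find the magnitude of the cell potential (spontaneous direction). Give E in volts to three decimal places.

+0.031 V

For a concentration cell E°cell = 0. The 0.54 M side is the cathode (reduction is favoured where [Cr²⁺] is higher).
With n = 2, E = −(0.0592/2) log([Cr²⁺]ₐₙ/[Cr²⁺]꜀ₐₜ) = −(0.0592/2) log(0.048/0.54) = −(0.0592/2)(-1.051) = +0.031 V.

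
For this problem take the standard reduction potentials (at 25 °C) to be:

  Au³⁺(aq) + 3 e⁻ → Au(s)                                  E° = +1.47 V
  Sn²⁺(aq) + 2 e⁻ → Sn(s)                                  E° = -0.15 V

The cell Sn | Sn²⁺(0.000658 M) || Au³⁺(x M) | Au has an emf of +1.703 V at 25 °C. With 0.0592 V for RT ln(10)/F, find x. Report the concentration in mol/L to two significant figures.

Au³⁺/Au is the cathode, Sn²⁺/Sn the anode: E°cell = +1.62 V, n = 6.
Overall reaction: 2 Au³⁺(aq) + 3 Sn(s) → 2 Au(s) + 3 Sn²⁺(aq); Q = [Sn²⁺]^3/[Au³⁺]^2.
From E = E° − (0.0592/n) log Q: log Q = (E° − E)·n/0.0592 = (+1.62 − (+1.703))·6/0.0592 = -8.4122.
So 2·log[Au³⁺] = 3·log(0.000658) − log Q = -9.5453 − (-8.4122) = -1.1331; log[Au³⁺] = -1.1331 / 2 = -0.5665; [Au³⁺] = 10^(-0.5665) ≈ 0.27 M.

0.27 M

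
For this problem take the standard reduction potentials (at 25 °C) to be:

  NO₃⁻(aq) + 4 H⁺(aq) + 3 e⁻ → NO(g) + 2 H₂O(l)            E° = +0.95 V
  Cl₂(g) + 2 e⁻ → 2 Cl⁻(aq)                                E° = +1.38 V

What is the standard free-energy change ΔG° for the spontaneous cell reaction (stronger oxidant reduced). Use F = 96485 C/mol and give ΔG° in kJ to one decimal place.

Cl₂/Cl⁻ (E° = +1.38 V) is the cathode; NO₃⁻/NO (E° = +0.95 V) is the anode, so E°cell = +0.43 V.
Balancing electrons gives n = 6 (lcm of 2 and 3).
ΔG° = −nFE° = −(6)(96485)(+0.43) = -248,931 J = -248.9 kJ.

-248.9 kJ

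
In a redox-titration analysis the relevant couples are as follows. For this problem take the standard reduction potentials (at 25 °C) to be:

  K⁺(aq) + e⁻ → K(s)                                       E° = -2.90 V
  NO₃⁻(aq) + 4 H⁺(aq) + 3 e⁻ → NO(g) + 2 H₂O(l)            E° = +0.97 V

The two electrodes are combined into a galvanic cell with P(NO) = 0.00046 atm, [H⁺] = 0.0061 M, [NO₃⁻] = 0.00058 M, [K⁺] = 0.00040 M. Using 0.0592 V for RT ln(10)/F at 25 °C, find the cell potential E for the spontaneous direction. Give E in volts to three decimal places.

+3.898 V

NO₃⁻/NO is the cathode (higher E°), K⁺/K the anode: E°cell = +0.97 − (-2.90) = +3.87 V, n = 3.
Overall: NO₃⁻(aq) + 4 H⁺(aq) + 3 K(s) → NO(g) + 2 H₂O(l) + 3 K⁺(aq)
Q = P(NO)·[K⁺]^3 / ([NO₃⁻]·[H⁺]^4); log Q = -1.436.
E = E° − (0.0592/n) log Q = +3.87 − (0.0592/3)(-1.436) = +3.898 V.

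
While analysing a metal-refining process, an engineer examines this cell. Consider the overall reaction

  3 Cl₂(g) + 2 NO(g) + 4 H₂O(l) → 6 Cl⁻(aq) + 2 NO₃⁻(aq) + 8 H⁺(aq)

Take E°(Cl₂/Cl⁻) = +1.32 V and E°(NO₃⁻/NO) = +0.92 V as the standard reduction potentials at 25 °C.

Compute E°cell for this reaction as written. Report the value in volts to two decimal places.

+0.40 V

The Cl₂/Cl⁻ couple has the higher reduction potential, so it is the cathode; NO₃⁻/NO is oxidised at the anode.
E°cell = E°(cathode) − E°(anode) = (+1.32) − (+0.92) = +0.40 V.
Since E°cell > 0, the reaction is spontaneous under standard conditions.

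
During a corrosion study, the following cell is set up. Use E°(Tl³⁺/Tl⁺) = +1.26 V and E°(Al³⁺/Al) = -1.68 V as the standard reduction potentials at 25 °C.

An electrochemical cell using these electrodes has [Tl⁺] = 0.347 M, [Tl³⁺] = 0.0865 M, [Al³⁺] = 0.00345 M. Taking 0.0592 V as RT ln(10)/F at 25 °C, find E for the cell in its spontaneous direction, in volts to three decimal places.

+2.971 V

Tl³⁺/Tl⁺ is the cathode (higher E°), Al³⁺/Al the anode: E°cell = +1.26 − (-1.68) = +2.94 V, n = 6.
Overall: 3 Tl³⁺(aq) + 2 Al(s) → 3 Tl⁺(aq) + 2 Al³⁺(aq)
Q = [Tl⁺]^3·[Al³⁺]^2 / ([Tl³⁺]^3); log Q = -3.114.
E = E° − (0.0592/n) log Q = +2.94 − (0.0592/6)(-3.114) = +2.971 V.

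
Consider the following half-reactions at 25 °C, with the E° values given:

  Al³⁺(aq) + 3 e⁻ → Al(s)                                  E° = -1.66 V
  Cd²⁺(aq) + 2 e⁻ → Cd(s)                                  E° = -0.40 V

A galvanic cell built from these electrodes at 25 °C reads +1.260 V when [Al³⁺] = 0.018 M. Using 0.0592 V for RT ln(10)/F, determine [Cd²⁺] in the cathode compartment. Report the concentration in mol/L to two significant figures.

Cd²⁺/Cd is the cathode, Al³⁺/Al the anode: E°cell = +1.26 V, n = 6.
Overall reaction: 3 Cd²⁺(aq) + 2 Al(s) → 3 Cd(s) + 2 Al³⁺(aq); Q = [Al³⁺]^2/[Cd²⁺]^3.
From E = E° − (0.0592/n) log Q: log Q = (E° − E)·n/0.0592 = (+1.26 − (+1.260))·6/0.0592 = 0.0000.
So 3·log[Cd²⁺] = 2·log(0.018) − log Q = -3.4895 − (0.0000) = -3.4895; log[Cd²⁺] = -3.4895 / 3 = -1.1632; [Cd²⁺] = 10^(-1.1632) ≈ 0.069 M.

0.069 M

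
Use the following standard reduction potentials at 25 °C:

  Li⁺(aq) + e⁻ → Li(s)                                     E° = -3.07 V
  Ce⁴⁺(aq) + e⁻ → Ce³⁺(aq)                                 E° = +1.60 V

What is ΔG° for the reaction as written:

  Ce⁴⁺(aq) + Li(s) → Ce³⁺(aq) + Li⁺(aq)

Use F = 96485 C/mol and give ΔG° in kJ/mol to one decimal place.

As written, Ce⁴⁺/Ce³⁺ is reduced (cathode) and Li⁺/Li is oxidised (anode), so E°cell = (+1.60) − (-3.07) = +4.67 V.
Balancing electrons gives n = 1.
ΔG° = −nFE° = −(1)(96485)(+4.67) = -450,585 J = -450.6 kJ/mol.

-450.6 kJ/mol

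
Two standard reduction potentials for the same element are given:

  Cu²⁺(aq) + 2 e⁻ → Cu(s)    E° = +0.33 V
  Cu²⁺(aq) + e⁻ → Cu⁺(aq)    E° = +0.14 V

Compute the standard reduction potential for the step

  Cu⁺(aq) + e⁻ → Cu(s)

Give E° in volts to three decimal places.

Sequential free energies add, so n₃E°₃ = n₁E°₁ + n₂E°₂.
With n₃ = 2, and the known step contributing 1×(+0.14) V, the unknown satisfies 1·E° = 2×(+0.33) − 1×(+0.14) = +0.520.
E° = +0.520 / 1 = +0.520 V.

+0.520 V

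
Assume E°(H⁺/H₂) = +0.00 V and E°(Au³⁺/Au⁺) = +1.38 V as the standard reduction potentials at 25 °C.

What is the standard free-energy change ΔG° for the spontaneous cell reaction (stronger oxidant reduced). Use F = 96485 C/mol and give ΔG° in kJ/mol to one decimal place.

Au³⁺/Au⁺ (E° = +1.38 V) is the cathode; H⁺/H₂ (E° = +0.00 V) is the anode, so E°cell = +1.38 V.
Balancing electrons gives n = 2 (lcm of 2 and 2).
ΔG° = −nFE° = −(2)(96485)(+1.38) = -266,299 J = -266.3 kJ/mol.

-266.3 kJ/mol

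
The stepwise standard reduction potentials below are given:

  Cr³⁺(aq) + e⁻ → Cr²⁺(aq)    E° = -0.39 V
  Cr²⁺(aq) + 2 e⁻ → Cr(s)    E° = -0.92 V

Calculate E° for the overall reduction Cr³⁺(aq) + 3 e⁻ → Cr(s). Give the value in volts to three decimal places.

-0.743 V

Since ΔG° = −nFE° is additive over sequential reductions, n₃E°₃ = n₁E°₁ + n₂E°₂.
E°₃ = (1×-0.39 + 2×-0.92) / 3 = (-2.230) / 3 = -0.743 V.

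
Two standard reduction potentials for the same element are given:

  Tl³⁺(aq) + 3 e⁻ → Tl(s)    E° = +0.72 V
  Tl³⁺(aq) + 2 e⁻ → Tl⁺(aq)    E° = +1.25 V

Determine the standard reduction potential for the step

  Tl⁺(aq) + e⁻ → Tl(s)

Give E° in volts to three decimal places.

-0.340 V

Sequential free energies add, so n₃E°₃ = n₁E°₁ + n₂E°₂.
With n₃ = 3, and the known step contributing 2×(+1.25) V, the unknown satisfies 1·E° = 3×(+0.72) − 2×(+1.25) = -0.340.
E° = -0.340 / 1 = -0.340 V.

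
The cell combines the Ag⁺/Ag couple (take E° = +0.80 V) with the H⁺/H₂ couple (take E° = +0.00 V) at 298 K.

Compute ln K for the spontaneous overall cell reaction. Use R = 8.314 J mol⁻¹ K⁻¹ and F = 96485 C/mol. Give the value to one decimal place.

Cathode: Ag⁺/Ag; anode: H⁺/H₂. E°cell = (+0.80) − (+0.00) = +0.80 V, with n = 2.
ΔG° = −nFE° = −RT ln K, so ln K = nFE°/(RT) = (2)(96485)(+0.80) / ((8.314)(298)) = 62.309.

62.3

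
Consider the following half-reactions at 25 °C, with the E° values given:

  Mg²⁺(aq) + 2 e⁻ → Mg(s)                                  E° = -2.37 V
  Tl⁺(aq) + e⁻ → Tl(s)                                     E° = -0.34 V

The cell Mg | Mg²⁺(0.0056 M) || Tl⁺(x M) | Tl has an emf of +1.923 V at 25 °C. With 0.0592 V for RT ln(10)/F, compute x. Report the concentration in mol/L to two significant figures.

Tl⁺/Tl is the cathode, Mg²⁺/Mg the anode: E°cell = +2.03 V, n = 2.
Overall reaction: 2 Tl⁺(aq) + Mg(s) → 2 Tl(s) + Mg²⁺(aq); Q = [Mg²⁺]^1/[Tl⁺]^2.
From E = E° − (0.0592/n) log Q: log Q = (E° − E)·n/0.0592 = (+2.03 − (+1.923))·2/0.0592 = 3.6149.
So 2·log[Tl⁺] = 1·log(0.0056) − log Q = -2.2518 − (3.6149) = -5.8667; log[Tl⁺] = -5.8667 / 2 = -2.9333; [Tl⁺] = 10^(-2.9333) ≈ 0.0012 M.

0.0012 M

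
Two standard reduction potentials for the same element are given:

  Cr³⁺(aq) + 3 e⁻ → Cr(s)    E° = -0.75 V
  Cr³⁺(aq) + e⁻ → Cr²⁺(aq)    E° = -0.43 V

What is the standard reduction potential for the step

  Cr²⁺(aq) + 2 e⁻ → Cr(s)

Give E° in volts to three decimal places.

Sequential free energies add, so n₃E°₃ = n₁E°₁ + n₂E°₂.
With n₃ = 3, and the known step contributing 1×(-0.43) V, the unknown satisfies 2·E° = 3×(-0.75) − 1×(-0.43) = -1.820.
E° = -1.820 / 2 = -0.910 V.

-0.910 V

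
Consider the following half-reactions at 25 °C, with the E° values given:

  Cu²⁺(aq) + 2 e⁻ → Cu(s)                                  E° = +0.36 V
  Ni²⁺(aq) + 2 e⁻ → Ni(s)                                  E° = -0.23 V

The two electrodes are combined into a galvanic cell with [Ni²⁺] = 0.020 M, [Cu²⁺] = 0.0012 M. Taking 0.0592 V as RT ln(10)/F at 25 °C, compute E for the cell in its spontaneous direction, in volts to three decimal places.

+0.554 V

Cu²⁺/Cu is the cathode (higher E°), Ni²⁺/Ni the anode: E°cell = +0.36 − (-0.23) = +0.59 V, n = 2.
Overall: Cu²⁺(aq) + Ni(s) → Cu(s) + Ni²⁺(aq)
Q = [Ni²⁺] / ([Cu²⁺]); log Q = 1.222.
E = E° − (0.0592/n) log Q = +0.59 − (0.0592/2)(1.222) = +0.554 V.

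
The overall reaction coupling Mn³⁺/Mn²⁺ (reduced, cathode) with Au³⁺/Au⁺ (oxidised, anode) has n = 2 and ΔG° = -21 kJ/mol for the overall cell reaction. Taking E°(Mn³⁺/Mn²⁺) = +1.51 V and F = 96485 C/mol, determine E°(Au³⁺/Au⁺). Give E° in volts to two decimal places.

+1.40 V

E°cell = −ΔG°/(nF) = −(-21×10³)/((2)(96485)) = +0.109 V.
Since Mn³⁺/Mn²⁺ is the cathode and Au³⁺/Au⁺ the anode, E°cell = E°(Mn³⁺/Mn²⁺) − E°(Au³⁺/Au⁺).
So E°(Au³⁺/Au⁺) = E°(Mn³⁺/Mn²⁺) − E°cell = (+1.51) − (+0.109) = +1.40 V.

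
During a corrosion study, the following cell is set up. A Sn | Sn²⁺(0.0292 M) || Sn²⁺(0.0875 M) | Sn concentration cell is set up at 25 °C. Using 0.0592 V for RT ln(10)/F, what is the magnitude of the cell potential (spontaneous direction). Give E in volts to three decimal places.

+0.014 V

For a concentration cell E°cell = 0. The 0.0875 M side is the cathode (reduction is favoured where [Sn²⁺] is higher).
With n = 2, E = −(0.0592/2) log([Sn²⁺]ₐₙ/[Sn²⁺]꜀ₐₜ) = −(0.0592/2) log(0.0292/0.0875) = −(0.0592/2)(-0.477) = +0.014 V.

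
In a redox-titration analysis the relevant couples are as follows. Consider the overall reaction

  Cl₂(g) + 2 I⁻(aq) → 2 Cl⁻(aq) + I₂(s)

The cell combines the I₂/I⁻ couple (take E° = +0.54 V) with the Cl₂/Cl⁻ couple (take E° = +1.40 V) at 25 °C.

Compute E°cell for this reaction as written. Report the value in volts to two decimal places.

The Cl₂/Cl⁻ couple has the higher reduction potential, so it is the cathode; I₂/I⁻ is oxidised at the anode.
E°cell = E°(cathode) − E°(anode) = (+1.40) − (+0.54) = +0.86 V.
Since E°cell > 0, the reaction is spontaneous under standard conditions.

+0.86 V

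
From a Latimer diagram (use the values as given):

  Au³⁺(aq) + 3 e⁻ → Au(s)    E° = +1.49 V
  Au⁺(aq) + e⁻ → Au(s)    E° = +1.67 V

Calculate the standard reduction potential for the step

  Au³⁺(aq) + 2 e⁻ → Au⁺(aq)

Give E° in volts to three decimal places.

Sequential free energies add, so n₃E°₃ = n₁E°₁ + n₂E°₂.
With n₃ = 3, and the known step contributing 1×(+1.67) V, the unknown satisfies 2·E° = 3×(+1.49) − 1×(+1.67) = +2.800.
E° = +2.800 / 2 = +1.400 V.

+1.400 V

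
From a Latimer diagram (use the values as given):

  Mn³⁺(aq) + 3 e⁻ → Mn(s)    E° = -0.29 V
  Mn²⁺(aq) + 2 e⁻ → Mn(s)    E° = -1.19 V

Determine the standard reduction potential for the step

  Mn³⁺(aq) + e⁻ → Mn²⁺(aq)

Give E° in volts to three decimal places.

Sequential free energies add, so n₃E°₃ = n₁E°₁ + n₂E°₂.
With n₃ = 3, and the known step contributing 2×(-1.19) V, the unknown satisfies 1·E° = 3×(-0.29) − 2×(-1.19) = +1.510.
E° = +1.510 / 1 = +1.510 V.

+1.510 V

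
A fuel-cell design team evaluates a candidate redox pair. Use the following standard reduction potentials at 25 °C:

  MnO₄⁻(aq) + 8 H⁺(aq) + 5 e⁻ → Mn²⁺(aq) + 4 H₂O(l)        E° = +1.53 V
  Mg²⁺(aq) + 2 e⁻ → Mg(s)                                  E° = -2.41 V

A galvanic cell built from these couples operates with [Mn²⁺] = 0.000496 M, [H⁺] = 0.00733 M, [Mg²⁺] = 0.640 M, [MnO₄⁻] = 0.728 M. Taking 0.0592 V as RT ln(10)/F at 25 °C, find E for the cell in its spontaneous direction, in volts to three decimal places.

MnO₄⁻/Mn²⁺ is the cathode (higher E°), Mg²⁺/Mg the anode: E°cell = +1.53 − (-2.41) = +3.94 V, n = 10.
Overall: 2 MnO₄⁻(aq) + 16 H⁺(aq) + 5 Mg(s) → 2 Mn²⁺(aq) + 8 H₂O(l) + 5 Mg²⁺(aq)
Q = [Mn²⁺]^2·[Mg²⁺]^5 / ([MnO₄⁻]^2·[H⁺]^16); log Q = 26.856.
E = E° − (0.0592/n) log Q = +3.94 − (0.0592/10)(26.856) = +3.781 V.

+3.781 V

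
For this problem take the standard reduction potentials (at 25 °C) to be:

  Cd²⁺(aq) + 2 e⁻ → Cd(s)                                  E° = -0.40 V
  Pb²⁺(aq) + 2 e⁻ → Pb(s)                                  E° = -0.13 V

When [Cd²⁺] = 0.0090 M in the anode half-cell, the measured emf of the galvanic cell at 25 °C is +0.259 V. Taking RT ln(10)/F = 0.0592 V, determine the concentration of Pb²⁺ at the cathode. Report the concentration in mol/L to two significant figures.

0.0038 M

Pb²⁺/Pb is the cathode, Cd²⁺/Cd the anode: E°cell = +0.27 V, n = 2.
Overall reaction: Pb²⁺(aq) + Cd(s) → Pb(s) + Cd²⁺(aq); Q = [Cd²⁺]^1/[Pb²⁺]^1.
From E = E° − (0.0592/n) log Q: log Q = (E° − E)·n/0.0592 = (+0.27 − (+0.259))·2/0.0592 = 0.3716.
So 1·log[Pb²⁺] = 1·log(0.009) − log Q = -2.0458 − (0.3716) = -2.4174; [Pb²⁺] = 10^(-2.4174) ≈ 0.0038 M.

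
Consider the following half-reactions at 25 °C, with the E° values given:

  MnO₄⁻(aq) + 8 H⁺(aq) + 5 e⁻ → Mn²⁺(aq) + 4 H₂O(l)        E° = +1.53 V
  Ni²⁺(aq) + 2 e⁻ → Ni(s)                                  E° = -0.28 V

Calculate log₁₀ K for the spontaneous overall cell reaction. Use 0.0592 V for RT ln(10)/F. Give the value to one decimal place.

305.7

Cathode: MnO₄⁻/Mn²⁺; anode: Ni²⁺/Ni. E°cell = +1.81 V, n = 10.
log K = nE°cell / 0.0592 = (10)(+1.81) / 0.0592 = 305.7.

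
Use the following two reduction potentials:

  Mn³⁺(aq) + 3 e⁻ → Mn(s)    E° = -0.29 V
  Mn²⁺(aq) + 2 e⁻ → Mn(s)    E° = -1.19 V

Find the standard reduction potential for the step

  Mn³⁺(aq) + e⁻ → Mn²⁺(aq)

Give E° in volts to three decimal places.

Sequential free energies add, so n₃E°₃ = n₁E°₁ + n₂E°₂.
With n₃ = 3, and the known step contributing 2×(-1.19) V, the unknown satisfies 1·E° = 3×(-0.29) − 2×(-1.19) = +1.510.
E° = +1.510 / 1 = +1.510 V.

+1.510 V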